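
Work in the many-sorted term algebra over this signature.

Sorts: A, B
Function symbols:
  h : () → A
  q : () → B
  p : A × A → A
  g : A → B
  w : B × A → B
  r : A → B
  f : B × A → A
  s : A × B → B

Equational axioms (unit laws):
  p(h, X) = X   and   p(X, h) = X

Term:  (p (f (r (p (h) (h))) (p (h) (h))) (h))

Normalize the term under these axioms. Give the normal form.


1. (p (f (r (p (h) (h))) (p (h) (h))) (h))  →  (f (r (p (h) (h))) (p (h) (h)))
2. (f (r (p (h) (h))) (p (h) (h)))  →  (f (r (h)) (p (h) (h)))
3. (f (r (h)) (p (h) (h)))  →  (f (r (h)) (h))

normal form = (f (r (h)) (h))


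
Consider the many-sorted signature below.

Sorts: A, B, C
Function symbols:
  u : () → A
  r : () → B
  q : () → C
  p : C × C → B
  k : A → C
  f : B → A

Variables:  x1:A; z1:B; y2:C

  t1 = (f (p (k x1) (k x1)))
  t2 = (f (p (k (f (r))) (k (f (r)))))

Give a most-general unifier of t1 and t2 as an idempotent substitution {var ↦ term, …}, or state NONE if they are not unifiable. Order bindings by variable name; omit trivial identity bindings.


{x1 ↦ (f (r))}


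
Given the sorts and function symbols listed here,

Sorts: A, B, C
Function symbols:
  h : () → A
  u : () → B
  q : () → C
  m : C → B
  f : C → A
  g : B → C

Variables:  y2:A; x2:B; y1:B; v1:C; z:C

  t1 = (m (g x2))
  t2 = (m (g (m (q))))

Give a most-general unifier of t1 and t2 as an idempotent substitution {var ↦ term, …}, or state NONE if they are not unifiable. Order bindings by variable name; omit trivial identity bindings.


{x2 ↦ (m (q))}


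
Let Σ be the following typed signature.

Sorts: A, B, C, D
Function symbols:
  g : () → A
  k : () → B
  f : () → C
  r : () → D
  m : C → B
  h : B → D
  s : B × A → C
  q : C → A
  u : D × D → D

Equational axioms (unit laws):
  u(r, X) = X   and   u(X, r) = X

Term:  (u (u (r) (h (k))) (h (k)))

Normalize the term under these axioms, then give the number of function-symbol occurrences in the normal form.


size = 5

1. (u (u (r) (h (k))) (h (k)))  →  (u (h (k)) (h (k)))
normal form: (u (h (k)) (h (k)))


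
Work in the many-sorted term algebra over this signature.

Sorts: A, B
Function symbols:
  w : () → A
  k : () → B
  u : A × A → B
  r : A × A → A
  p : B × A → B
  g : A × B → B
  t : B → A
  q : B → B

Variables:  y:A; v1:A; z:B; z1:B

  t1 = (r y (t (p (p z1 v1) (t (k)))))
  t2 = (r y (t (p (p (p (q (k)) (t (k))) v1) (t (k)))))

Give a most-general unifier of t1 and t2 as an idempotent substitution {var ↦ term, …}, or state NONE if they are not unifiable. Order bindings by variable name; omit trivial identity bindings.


{z1 ↦ (p (q (k)) (t (k)))}


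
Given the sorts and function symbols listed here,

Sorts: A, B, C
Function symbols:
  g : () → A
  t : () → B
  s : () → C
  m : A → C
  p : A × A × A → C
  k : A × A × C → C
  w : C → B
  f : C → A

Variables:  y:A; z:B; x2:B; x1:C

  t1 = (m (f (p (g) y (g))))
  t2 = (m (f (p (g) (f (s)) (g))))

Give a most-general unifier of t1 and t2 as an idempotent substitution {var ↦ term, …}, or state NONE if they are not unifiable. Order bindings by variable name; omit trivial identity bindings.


{y ↦ (f (s))}


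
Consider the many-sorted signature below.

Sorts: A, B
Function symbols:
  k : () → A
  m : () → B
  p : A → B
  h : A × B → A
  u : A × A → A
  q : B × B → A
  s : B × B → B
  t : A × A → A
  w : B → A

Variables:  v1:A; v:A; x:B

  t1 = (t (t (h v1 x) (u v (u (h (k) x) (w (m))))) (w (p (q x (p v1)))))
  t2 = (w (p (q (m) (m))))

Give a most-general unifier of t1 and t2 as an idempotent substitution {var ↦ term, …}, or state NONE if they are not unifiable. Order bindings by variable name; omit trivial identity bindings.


head clash or occurs-check failure — not unifiable

NONE (not unifiable)


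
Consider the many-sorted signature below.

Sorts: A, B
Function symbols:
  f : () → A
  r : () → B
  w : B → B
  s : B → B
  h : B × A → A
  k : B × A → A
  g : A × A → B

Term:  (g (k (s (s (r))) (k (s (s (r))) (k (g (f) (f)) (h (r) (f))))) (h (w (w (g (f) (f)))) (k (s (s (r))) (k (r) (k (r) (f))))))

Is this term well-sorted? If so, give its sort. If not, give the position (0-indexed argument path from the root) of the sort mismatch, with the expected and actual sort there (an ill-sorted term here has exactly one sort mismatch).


well-sorted; sort = B

        (r) : B
      (s (r)) : B
    (s (s (r))) : B
          (r) : B
        (s (r)) : B
      (s (s (r))) : B
          (f) : A
          (f) : A
        (g (f) (f)) : B
          (r) : B
          (f) : A
        (h (r) (f)) : A
      (k (g (f) (f)) (h (r) (f))) : A
    (k (s (s (r))) (k (g (f) (f)) (h (r) (f)))) : A
  (k (s (s (r))) (k (s (s (r))) (k (g (f) (f)) (h (r) (f))))) : A
          (f) : A
          (f) : A
        (g (f) (f)) : B
      (w (g (f) (f))) : B
    (w (w (g (f) (f)))) : B
          (r) : B
        (s (r)) : B
      (s (s (r))) : B
        (r) : B
          (r) : B
          (f) : A
        (k (r) (f)) : A
      (k (r) (k (r) (f))) : A
    (k (s (s (r))) (k (r) (k (r) (f)))) : A
  (h (w (w (g (f) (f)))) (k (s (s (r))) (k (r) (k (r) (f))))) : A
(g (k (s (s (r))) (k (s (s (r))) (k (g (f) (f)) (h (r) (f))))) (h (w (w (g (f) (f)))) (k (s (s (r))) (k (r) (k (r) (f)))))) : B


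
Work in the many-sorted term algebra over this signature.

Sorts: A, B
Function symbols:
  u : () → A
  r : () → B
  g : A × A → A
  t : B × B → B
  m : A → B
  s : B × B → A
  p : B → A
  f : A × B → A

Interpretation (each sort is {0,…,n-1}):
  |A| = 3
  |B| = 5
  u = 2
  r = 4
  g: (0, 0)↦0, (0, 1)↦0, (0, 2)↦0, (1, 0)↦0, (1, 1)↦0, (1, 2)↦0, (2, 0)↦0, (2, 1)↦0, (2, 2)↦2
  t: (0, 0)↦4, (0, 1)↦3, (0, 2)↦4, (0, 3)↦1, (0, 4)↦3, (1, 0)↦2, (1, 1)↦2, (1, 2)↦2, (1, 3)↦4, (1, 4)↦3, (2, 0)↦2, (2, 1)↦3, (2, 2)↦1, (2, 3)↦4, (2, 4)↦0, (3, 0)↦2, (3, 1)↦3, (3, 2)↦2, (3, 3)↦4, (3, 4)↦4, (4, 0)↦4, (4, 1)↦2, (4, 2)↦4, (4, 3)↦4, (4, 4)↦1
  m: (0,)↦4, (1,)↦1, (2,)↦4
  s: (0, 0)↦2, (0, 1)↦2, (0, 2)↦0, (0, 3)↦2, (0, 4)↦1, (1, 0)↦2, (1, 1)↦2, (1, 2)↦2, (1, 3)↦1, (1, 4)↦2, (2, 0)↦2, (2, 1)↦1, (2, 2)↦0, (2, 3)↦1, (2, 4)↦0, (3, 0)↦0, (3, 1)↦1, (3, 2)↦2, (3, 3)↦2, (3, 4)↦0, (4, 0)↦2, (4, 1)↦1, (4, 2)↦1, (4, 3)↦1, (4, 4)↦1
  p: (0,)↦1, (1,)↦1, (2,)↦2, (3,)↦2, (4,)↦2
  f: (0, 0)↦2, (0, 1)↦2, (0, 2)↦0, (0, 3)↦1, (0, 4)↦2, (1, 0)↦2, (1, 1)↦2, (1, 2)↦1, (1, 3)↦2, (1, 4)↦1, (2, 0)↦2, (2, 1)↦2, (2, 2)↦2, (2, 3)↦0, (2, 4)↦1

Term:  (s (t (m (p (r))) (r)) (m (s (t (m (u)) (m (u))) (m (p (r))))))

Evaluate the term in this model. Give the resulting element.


  r = 4
  (p (r)) = p(4,) = 2
  (m (p (r))) = m(2,) = 4
  r = 4
  (t (m (p (r))) (r)) = t(4, 4) = 1
  u = 2
  (m (u)) = m(2,) = 4
  u = 2
  (m (u)) = m(2,) = 4
  (t (m (u)) (m (u))) = t(4, 4) = 1
  r = 4
  (p (r)) = p(4,) = 2
  (m (p (r))) = m(2,) = 4
  (s (t (m (u)) (m (u))) (m (p (r)))) = s(1, 4) = 2
  (m (s (t (m (u)) (m (u))) (m (p (r))))) = m(2,) = 4
  (s (t (m (p (r))) (r)) (m (s (t (m (u)) (m (u))) (m (p (r)))))) = s(1, 4) = 2

value = 2


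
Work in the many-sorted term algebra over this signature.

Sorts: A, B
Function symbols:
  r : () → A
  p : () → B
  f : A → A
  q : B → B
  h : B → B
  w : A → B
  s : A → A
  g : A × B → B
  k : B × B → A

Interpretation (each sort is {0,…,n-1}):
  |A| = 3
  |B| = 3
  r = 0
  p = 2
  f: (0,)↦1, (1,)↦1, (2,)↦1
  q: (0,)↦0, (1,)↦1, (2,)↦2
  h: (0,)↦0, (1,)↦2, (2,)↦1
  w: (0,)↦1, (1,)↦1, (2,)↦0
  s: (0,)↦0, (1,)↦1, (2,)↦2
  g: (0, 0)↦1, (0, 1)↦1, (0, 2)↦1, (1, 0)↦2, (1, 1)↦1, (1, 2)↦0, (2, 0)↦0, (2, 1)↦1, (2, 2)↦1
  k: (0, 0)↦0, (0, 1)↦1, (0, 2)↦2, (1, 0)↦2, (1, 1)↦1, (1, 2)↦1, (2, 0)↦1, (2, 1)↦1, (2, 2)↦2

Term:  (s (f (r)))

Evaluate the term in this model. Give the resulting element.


  r = 0
  (f (r)) = f(0,) = 1
  (s (f (r))) = s(1,) = 1

value = 1


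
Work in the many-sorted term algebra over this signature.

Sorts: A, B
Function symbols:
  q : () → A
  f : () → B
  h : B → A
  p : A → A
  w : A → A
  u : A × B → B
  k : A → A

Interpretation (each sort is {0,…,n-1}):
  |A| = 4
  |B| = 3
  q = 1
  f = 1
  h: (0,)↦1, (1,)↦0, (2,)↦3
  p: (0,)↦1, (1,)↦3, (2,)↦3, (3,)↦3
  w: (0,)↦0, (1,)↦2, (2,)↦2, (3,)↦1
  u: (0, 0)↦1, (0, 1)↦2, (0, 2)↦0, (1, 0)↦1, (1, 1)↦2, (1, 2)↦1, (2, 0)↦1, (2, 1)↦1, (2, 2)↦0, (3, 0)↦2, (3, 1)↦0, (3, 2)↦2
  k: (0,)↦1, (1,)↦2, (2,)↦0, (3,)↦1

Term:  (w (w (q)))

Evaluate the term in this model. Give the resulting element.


value = 2

  q = 1
  (w (q)) = w(1,) = 2
  (w (w (q))) = w(2,) = 2


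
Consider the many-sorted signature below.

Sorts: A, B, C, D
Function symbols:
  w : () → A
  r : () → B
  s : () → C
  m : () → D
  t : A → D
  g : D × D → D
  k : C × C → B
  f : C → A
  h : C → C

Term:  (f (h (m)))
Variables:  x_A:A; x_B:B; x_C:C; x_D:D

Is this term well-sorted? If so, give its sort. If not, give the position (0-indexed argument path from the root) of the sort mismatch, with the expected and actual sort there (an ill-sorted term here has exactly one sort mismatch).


ill-sorted at position [0, 0]: expected C, got D

    (m) : D
  (h (m)) : ✗ arg 0 at [0, 0] has sort D, expected C


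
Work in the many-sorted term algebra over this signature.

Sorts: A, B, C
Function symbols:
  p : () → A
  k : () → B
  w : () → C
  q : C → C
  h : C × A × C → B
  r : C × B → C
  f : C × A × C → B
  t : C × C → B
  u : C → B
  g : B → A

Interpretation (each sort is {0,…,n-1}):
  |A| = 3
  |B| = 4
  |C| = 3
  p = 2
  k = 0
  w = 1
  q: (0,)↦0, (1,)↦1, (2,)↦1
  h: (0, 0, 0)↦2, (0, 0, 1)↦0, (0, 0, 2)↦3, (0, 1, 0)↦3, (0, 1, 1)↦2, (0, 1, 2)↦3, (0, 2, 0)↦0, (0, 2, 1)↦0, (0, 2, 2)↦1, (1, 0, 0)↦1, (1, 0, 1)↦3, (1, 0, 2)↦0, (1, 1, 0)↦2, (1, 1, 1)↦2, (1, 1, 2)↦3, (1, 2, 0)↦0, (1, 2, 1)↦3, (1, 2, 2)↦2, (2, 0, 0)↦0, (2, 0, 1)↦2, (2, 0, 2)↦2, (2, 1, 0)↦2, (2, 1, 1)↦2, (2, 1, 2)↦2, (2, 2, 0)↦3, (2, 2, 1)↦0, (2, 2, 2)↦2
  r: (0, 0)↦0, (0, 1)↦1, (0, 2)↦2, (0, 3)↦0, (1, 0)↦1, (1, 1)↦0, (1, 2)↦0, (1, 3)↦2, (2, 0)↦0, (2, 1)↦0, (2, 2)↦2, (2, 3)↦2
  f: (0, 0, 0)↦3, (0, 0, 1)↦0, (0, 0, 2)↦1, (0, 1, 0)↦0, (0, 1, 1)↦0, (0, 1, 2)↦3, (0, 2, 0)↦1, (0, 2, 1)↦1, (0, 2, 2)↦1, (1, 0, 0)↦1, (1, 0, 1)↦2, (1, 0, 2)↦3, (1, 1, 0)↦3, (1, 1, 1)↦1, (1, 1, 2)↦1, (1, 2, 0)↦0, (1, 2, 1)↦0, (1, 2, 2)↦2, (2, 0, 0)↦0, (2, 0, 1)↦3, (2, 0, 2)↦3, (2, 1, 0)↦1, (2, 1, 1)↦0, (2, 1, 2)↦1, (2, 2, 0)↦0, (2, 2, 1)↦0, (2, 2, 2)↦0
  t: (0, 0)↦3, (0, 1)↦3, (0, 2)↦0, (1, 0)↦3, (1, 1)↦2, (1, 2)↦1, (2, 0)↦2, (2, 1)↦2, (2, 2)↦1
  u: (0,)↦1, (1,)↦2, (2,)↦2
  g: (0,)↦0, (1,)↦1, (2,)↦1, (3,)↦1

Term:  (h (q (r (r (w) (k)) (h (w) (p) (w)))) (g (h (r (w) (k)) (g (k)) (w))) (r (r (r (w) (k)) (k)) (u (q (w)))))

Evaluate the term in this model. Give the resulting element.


  w = 1
  k = 0
  (r (w) (k)) = r(1, 0) = 1
  w = 1
  p = 2
  w = 1
  (h (w) (p) (w)) = h(1, 2, 1) = 3
  (r (r (w) (k)) (h (w) (p) (w))) = r(1, 3) = 2
  (q (r (r (w) (k)) (h (w) (p) (w)))) = q(2,) = 1
  w = 1
  k = 0
  (r (w) (k)) = r(1, 0) = 1
  k = 0
  (g (k)) = g(0,) = 0
  w = 1
  (h (r (w) (k)) (g (k)) (w)) = h(1, 0, 1) = 3
  (g (h (r (w) (k)) (g (k)) (w))) = g(3,) = 1
  w = 1
  k = 0
  (r (w) (k)) = r(1, 0) = 1
  k = 0
  (r (r (w) (k)) (k)) = r(1, 0) = 1
  w = 1
  (q (w)) = q(1,) = 1
  (u (q (w))) = u(1,) = 2
  (r (r (r (w) (k)) (k)) (u (q (w)))) = r(1, 2) = 0
  (h (q (r (r (w) (k)) (h (w) (p) (w)))) (g (h (r (w) (k)) (g (k)) (w))) (r (r (r (w) (k)) (k)) (u (q (w))))) = h(1, 1, 0) = 2

value = 2


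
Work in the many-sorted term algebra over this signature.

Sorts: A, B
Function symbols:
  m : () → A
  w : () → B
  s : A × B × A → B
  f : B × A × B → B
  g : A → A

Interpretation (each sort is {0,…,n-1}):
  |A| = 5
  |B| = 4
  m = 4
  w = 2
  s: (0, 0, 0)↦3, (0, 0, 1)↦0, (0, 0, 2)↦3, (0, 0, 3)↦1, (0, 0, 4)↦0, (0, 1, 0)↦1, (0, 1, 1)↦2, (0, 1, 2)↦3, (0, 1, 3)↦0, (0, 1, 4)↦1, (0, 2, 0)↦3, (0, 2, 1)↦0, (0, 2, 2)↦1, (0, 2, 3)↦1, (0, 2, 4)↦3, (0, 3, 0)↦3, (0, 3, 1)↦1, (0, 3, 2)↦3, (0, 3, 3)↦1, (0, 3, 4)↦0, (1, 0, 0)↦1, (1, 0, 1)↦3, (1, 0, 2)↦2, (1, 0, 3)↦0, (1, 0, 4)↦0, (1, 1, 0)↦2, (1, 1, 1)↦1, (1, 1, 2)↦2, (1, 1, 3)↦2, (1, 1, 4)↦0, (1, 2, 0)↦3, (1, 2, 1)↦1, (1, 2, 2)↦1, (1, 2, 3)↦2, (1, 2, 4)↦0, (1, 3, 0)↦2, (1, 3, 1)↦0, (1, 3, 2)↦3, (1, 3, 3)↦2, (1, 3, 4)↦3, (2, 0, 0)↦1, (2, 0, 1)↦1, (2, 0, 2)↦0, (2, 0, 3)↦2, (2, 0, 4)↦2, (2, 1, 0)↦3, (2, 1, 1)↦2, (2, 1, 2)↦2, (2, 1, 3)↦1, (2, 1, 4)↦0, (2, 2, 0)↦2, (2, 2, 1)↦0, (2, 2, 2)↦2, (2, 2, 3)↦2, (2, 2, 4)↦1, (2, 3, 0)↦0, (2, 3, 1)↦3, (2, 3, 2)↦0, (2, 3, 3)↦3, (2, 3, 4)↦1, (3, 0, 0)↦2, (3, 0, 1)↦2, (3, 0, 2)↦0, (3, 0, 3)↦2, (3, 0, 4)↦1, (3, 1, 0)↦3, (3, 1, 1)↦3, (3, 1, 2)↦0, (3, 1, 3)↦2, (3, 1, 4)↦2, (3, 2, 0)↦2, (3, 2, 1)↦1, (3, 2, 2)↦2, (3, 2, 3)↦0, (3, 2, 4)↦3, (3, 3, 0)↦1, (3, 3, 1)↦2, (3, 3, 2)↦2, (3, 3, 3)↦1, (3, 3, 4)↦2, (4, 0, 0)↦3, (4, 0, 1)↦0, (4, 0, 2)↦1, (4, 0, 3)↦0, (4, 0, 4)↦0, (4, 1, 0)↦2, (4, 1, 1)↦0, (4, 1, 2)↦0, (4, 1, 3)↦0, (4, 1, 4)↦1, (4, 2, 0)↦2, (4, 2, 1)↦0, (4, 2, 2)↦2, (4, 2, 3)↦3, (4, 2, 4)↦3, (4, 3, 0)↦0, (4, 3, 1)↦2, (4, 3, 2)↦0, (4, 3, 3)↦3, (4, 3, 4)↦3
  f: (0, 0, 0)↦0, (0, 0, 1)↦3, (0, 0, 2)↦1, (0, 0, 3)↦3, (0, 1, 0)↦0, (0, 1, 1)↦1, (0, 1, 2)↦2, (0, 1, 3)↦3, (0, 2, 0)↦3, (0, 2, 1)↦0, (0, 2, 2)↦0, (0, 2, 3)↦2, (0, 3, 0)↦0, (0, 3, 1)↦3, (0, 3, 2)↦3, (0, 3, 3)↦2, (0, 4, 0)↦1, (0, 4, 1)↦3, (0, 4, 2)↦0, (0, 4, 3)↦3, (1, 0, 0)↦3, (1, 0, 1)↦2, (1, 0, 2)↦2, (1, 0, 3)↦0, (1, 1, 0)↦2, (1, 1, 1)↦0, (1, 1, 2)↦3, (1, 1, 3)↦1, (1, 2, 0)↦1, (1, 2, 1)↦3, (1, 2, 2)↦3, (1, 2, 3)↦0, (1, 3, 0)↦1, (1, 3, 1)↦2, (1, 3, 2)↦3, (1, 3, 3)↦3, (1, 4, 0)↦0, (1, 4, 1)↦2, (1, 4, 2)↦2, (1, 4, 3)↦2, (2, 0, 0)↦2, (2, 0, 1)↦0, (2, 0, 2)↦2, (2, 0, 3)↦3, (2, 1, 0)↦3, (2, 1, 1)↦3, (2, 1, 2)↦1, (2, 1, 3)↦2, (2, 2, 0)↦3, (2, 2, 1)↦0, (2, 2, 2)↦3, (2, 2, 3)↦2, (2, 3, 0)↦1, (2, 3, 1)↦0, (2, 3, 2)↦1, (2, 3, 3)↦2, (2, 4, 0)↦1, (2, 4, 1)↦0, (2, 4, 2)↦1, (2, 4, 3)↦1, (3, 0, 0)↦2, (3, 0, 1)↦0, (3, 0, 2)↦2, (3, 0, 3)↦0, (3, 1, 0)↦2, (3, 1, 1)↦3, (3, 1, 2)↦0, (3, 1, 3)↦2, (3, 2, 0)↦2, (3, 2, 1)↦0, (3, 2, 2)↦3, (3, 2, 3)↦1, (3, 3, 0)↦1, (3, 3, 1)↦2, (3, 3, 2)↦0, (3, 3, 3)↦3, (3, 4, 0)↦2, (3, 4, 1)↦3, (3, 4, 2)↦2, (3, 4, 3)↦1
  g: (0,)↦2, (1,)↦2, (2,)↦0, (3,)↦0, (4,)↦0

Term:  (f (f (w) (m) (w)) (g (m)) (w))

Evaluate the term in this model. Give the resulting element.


value = 2

  w = 2
  m = 4
  w = 2
  (f (w) (m) (w)) = f(2, 4, 2) = 1
  m = 4
  (g (m)) = g(4,) = 0
  w = 2
  (f (f (w) (m) (w)) (g (m)) (w)) = f(1, 0, 2) = 2


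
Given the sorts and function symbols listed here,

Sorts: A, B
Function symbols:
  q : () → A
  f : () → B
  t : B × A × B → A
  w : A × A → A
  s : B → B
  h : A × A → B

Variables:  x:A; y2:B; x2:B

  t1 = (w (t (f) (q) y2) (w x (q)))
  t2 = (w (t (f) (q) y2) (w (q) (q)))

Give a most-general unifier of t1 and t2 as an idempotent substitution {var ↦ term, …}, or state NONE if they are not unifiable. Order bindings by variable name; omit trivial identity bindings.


{x ↦ (q)}


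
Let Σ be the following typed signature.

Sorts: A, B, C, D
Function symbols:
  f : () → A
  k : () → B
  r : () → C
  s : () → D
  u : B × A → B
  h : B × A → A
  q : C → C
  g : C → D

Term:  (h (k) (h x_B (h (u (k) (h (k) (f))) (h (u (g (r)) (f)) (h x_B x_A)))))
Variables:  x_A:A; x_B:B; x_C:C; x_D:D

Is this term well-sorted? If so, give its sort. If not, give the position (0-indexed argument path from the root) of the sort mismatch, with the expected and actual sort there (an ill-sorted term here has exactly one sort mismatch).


ill-sorted at position [1, 1, 1, 0, 0]: expected B, got D

  (k) : B
    x_B : B
        (k) : B
          (k) : B
          (f) : A
        (h (k) (f)) : A
      (u (k) (h (k) (f))) : B
            (r) : C
          (g (r)) : D
          (f) : A
        (u (g (r)) (f)) : ✗ arg 0 at [1, 1, 1, 0, 0] has sort D, expected B
          x_B : B
          x_A : A
        (h x_B x_A) : A


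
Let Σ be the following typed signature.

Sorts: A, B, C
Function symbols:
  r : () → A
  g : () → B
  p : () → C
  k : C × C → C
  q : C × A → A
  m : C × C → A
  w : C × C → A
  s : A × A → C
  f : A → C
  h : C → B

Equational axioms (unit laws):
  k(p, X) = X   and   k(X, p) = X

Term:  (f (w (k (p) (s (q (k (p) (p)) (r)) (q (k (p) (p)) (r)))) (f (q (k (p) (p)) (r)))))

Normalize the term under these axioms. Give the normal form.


normal form = (f (w (s (q (p) (r)) (q (p) (r))) (f (q (p) (r)))))

1. (f (w (k (p) (s (q (k (p) (p)) (r)) (q (k (p) (p)) (r)))) (f (q (k (p) (p)) (r)))))  →  (f (w (s (q (k (p) (p)) (r)) (q (k (p) (p)) (r))) (f (q (k (p) (p)) (r)))))
2. (f (w (s (q (k (p) (p)) (r)) (q (k (p) (p)) (r))) (f (q (k (p) (p)) (r)))))  →  (f (w (s (q (p) (r)) (q (k (p) (p)) (r))) (f (q (k (p) (p)) (r)))))
3. (f (w (s (q (p) (r)) (q (k (p) (p)) (r))) (f (q (k (p) (p)) (r)))))  →  (f (w (s (q (p) (r)) (q (p) (r))) (f (q (k (p) (p)) (r)))))
4. (f (w (s (q (p) (r)) (q (p) (r))) (f (q (k (p) (p)) (r)))))  →  (f (w (s (q (p) (r)) (q (p) (r))) (f (q (p) (r)))))


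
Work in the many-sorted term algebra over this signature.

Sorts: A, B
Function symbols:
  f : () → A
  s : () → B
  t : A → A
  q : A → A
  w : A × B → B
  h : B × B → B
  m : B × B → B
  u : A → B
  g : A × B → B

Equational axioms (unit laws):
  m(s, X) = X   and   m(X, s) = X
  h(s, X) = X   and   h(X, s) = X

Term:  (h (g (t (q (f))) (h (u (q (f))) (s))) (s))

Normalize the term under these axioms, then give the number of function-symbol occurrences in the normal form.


size = 7

1. (h (g (t (q (f))) (h (u (q (f))) (s))) (s))  →  (g (t (q (f))) (h (u (q (f))) (s)))
2. (g (t (q (f))) (h (u (q (f))) (s)))  →  (g (t (q (f))) (u (q (f))))
normal form: (g (t (q (f))) (u (q (f))))


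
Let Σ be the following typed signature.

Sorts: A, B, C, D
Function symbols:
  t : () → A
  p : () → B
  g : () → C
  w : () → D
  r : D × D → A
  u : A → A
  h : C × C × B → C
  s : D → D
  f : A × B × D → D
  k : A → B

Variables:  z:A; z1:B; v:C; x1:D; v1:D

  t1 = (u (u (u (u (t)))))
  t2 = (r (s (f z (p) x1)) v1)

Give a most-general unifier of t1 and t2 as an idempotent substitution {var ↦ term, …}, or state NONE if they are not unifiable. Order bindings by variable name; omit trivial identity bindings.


head clash or occurs-check failure — not unifiable

NONE (not unifiable)


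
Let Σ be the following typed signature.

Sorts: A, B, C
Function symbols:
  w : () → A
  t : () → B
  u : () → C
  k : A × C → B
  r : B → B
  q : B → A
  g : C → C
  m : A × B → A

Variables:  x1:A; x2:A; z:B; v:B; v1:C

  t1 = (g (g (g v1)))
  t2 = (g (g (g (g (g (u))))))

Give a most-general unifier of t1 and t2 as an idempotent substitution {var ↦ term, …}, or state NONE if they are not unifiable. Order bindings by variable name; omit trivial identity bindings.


{v1 ↦ (g (g (u)))}


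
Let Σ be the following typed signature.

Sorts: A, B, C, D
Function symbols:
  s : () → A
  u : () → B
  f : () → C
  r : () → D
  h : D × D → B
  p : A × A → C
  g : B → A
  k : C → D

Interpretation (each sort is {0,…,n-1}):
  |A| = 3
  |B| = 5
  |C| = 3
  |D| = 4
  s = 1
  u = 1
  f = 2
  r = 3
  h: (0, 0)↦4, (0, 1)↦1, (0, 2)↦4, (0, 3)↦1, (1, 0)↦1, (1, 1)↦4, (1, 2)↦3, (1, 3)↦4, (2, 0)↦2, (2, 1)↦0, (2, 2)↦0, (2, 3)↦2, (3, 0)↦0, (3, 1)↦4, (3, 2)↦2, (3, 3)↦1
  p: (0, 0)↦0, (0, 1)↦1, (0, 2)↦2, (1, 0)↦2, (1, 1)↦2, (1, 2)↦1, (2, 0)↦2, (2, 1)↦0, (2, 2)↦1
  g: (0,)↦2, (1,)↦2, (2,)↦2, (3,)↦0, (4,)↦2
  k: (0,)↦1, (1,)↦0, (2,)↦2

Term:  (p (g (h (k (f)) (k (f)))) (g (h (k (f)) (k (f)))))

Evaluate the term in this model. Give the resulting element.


  f = 2
  (k (f)) = k(2,) = 2
  f = 2
  (k (f)) = k(2,) = 2
  (h (k (f)) (k (f))) = h(2, 2) = 0
  (g (h (k (f)) (k (f)))) = g(0,) = 2
  f = 2
  (k (f)) = k(2,) = 2
  f = 2
  (k (f)) = k(2,) = 2
  (h (k (f)) (k (f))) = h(2, 2) = 0
  (g (h (k (f)) (k (f)))) = g(0,) = 2
  (p (g (h (k (f)) (k (f)))) (g (h (k (f)) (k (f))))) = p(2, 2) = 1

value = 1


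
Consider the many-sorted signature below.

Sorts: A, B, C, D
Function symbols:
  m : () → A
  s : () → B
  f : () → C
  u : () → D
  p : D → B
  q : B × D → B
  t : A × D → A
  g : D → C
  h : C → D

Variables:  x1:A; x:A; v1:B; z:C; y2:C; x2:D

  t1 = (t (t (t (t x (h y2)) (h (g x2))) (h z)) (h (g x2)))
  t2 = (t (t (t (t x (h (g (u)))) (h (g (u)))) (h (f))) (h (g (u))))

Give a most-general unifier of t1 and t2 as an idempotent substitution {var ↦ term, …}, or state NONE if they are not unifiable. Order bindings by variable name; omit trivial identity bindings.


{x2 ↦ (u), y2 ↦ (g (u)), z ↦ (f)}


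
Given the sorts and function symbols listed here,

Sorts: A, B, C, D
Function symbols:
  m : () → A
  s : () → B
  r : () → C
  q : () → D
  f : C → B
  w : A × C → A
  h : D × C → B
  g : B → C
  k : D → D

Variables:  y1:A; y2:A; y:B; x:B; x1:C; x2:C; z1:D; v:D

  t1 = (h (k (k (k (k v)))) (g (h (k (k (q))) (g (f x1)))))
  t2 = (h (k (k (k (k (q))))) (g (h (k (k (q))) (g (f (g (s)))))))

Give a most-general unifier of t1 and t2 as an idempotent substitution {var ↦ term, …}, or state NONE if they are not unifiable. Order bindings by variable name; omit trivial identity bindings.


{v ↦ (q), x1 ↦ (g (s))}


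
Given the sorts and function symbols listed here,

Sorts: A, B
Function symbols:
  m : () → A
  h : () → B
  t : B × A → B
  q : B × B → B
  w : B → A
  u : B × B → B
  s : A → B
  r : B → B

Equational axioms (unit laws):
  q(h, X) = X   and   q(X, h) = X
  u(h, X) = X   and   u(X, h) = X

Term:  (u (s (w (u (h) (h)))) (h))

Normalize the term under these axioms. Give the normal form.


1. (u (s (w (u (h) (h)))) (h))  →  (s (w (u (h) (h))))
2. (s (w (u (h) (h))))  →  (s (w (h)))

normal form = (s (w (h)))


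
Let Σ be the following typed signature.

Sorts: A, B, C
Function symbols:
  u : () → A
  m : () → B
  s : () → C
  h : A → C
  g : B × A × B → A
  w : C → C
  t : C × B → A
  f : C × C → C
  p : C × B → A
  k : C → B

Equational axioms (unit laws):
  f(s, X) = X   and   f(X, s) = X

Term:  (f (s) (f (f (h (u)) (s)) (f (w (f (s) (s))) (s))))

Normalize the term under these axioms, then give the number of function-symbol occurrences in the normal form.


1. (f (s) (f (f (h (u)) (s)) (f (w (f (s) (s))) (s))))  →  (f (f (h (u)) (s)) (f (w (f (s) (s))) (s)))
2. (f (f (h (u)) (s)) (f (w (f (s) (s))) (s)))  →  (f (h (u)) (f (w (f (s) (s))) (s)))
3. (f (h (u)) (f (w (f (s) (s))) (s)))  →  (f (h (u)) (w (f (s) (s))))
4. (f (h (u)) (w (f (s) (s))))  →  (f (h (u)) (w (s)))
normal form: (f (h (u)) (w (s)))

size = 5


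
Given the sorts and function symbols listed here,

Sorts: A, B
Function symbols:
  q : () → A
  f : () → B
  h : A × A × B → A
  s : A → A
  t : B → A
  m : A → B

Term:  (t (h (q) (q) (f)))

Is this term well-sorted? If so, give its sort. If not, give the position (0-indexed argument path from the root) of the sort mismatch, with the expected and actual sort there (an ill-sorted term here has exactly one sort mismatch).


    (q) : A
    (q) : A
    (f) : B
  (h (q) (q) (f)) : A
(t (h (q) (q) (f))) : ✗ arg 0 at [0] has sort A, expected B

ill-sorted at position [0]: expected B, got A


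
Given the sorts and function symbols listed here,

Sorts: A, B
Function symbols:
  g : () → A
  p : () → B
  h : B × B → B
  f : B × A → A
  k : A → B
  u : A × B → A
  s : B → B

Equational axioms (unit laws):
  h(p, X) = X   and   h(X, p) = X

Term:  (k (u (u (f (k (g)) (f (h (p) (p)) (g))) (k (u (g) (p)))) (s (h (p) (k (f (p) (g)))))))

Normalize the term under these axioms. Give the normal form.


normal form = (k (u (u (f (k (g)) (f (p) (g))) (k (u (g) (p)))) (s (k (f (p) (g))))))

1. (k (u (u (f (k (g)) (f (h (p) (p)) (g))) (k (u (g) (p)))) (s (h (p) (k (f (p) (g)))))))  →  (k (u (u (f (k (g)) (f (p) (g))) (k (u (g) (p)))) (s (h (p) (k (f (p) (g)))))))
2. (k (u (u (f (k (g)) (f (p) (g))) (k (u (g) (p)))) (s (h (p) (k (f (p) (g)))))))  →  (k (u (u (f (k (g)) (f (p) (g))) (k (u (g) (p)))) (s (k (f (p) (g))))))


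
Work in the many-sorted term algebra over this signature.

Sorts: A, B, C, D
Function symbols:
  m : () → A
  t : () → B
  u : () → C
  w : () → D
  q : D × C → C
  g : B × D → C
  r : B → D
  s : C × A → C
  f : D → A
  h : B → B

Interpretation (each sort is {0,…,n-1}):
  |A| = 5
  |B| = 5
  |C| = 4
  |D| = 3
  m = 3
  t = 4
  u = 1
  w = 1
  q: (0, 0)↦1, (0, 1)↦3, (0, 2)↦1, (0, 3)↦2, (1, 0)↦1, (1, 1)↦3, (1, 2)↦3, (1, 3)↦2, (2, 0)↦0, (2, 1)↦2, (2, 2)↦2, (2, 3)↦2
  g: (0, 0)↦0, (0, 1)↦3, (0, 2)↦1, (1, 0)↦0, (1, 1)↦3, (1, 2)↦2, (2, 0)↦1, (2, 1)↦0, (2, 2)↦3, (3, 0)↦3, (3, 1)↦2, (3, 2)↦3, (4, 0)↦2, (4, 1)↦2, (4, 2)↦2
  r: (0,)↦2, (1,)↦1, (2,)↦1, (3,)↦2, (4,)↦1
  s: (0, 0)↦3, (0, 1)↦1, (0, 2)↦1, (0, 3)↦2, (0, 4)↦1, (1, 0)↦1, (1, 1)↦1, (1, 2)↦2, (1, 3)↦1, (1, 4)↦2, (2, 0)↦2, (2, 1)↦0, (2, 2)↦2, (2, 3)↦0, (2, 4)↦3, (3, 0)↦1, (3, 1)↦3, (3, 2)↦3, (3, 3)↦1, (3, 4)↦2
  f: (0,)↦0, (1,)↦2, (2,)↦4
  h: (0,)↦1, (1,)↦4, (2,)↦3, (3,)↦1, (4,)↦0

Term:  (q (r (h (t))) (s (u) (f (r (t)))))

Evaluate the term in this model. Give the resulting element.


value = 2

  t = 4
  (h (t)) = h(4,) = 0
  (r (h (t))) = r(0,) = 2
  u = 1
  t = 4
  (r (t)) = r(4,) = 1
  (f (r (t))) = f(1,) = 2
  (s (u) (f (r (t)))) = s(1, 2) = 2
  (q (r (h (t))) (s (u) (f (r (t))))) = q(2, 2) = 2


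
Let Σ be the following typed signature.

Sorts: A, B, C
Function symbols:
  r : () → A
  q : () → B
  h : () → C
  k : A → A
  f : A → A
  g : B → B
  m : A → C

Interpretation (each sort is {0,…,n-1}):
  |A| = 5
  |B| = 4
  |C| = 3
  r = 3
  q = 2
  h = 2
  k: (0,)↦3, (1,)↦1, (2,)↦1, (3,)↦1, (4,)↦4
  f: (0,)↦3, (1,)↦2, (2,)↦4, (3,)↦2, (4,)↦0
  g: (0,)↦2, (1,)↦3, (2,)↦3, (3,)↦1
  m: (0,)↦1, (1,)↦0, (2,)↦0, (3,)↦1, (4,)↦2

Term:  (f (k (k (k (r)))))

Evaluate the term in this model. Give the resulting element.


value = 2

  r = 3
  (k (r)) = k(3,) = 1
  (k (k (r))) = k(1,) = 1
  (k (k (k (r)))) = k(1,) = 1
  (f (k (k (k (r))))) = f(1,) = 2


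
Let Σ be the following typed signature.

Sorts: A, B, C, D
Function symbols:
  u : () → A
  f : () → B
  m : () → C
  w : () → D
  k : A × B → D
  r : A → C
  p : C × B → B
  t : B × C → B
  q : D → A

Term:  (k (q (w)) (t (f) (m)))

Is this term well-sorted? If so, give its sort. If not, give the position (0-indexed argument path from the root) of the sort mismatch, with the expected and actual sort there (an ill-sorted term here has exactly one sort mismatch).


well-sorted; sort = D

    (w) : D
  (q (w)) : A
    (f) : B
    (m) : C
  (t (f) (m)) : B
(k (q (w)) (t (f) (m))) : D


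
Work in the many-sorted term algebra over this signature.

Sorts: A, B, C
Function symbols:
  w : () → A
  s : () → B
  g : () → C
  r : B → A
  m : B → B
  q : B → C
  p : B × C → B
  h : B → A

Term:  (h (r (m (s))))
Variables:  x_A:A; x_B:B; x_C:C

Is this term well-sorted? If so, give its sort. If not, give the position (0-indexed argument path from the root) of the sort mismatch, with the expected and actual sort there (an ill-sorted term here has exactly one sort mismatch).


      (s) : B
    (m (s)) : B
  (r (m (s))) : A
(h (r (m (s)))) : ✗ arg 0 at [0] has sort A, expected B

ill-sorted at position [0]: expected B, got A


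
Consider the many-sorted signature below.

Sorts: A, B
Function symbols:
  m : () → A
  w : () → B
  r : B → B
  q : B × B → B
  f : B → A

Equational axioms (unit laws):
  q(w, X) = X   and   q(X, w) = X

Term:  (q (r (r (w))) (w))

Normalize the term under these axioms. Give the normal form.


normal form = (r (r (w)))

1. (q (r (r (w))) (w))  →  (r (r (w)))


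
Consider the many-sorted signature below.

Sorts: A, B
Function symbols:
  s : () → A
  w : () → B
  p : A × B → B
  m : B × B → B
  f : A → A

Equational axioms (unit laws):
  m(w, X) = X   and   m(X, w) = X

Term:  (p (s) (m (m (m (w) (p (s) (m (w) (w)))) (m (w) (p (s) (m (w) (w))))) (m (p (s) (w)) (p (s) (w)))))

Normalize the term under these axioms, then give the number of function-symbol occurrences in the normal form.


size = 17

1. (p (s) (m (m (m (w) (p (s) (m (w) (w)))) (m (w) (p (s) (m (w) (w))))) (m (p (s) (w)) (p (s) (w)))))  →  (p (s) (m (m (p (s) (m (w) (w))) (m (w) (p (s) (m (w) (w))))) (m (p (s) (w)) (p (s) (w)))))
2. (p (s) (m (m (p (s) (m (w) (w))) (m (w) (p (s) (m (w) (w))))) (m (p (s) (w)) (p (s) (w)))))  →  (p (s) (m (m (p (s) (w)) (m (w) (p (s) (m (w) (w))))) (m (p (s) (w)) (p (s) (w)))))
3. (p (s) (m (m (p (s) (w)) (m (w) (p (s) (m (w) (w))))) (m (p (s) (w)) (p (s) (w)))))  →  (p (s) (m (m (p (s) (w)) (p (s) (m (w) (w)))) (m (p (s) (w)) (p (s) (w)))))
4. (p (s) (m (m (p (s) (w)) (p (s) (m (w) (w)))) (m (p (s) (w)) (p (s) (w)))))  →  (p (s) (m (m (p (s) (w)) (p (s) (w))) (m (p (s) (w)) (p (s) (w)))))
normal form: (p (s) (m (m (p (s) (w)) (p (s) (w))) (m (p (s) (w)) (p (s) (w)))))


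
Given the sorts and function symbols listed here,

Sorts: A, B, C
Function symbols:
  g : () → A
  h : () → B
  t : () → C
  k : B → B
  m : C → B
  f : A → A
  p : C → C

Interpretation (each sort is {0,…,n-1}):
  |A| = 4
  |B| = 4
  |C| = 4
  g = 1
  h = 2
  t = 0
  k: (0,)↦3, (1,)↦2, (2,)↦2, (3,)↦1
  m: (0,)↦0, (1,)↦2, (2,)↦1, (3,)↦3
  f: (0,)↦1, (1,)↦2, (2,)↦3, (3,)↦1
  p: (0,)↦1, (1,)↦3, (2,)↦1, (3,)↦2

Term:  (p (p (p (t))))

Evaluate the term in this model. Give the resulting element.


value = 2

  t = 0
  (p (t)) = p(0,) = 1
  (p (p (t))) = p(1,) = 3
  (p (p (p (t)))) = p(3,) = 2


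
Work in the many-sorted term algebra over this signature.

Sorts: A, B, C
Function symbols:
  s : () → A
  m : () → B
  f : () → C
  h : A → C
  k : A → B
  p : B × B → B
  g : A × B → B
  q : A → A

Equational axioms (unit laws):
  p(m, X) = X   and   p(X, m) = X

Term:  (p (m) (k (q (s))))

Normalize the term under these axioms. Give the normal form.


normal form = (k (q (s)))

1. (p (m) (k (q (s))))  →  (k (q (s)))


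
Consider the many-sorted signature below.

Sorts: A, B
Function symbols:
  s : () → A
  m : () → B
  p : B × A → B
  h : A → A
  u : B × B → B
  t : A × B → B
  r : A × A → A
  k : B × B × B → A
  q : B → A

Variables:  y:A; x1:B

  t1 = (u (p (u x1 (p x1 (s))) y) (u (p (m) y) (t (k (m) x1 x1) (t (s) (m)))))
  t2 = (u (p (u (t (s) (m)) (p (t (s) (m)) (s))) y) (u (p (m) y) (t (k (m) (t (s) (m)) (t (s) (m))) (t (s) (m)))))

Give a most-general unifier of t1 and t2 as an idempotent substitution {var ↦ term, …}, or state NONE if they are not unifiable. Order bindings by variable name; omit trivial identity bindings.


{x1 ↦ (t (s) (m))}


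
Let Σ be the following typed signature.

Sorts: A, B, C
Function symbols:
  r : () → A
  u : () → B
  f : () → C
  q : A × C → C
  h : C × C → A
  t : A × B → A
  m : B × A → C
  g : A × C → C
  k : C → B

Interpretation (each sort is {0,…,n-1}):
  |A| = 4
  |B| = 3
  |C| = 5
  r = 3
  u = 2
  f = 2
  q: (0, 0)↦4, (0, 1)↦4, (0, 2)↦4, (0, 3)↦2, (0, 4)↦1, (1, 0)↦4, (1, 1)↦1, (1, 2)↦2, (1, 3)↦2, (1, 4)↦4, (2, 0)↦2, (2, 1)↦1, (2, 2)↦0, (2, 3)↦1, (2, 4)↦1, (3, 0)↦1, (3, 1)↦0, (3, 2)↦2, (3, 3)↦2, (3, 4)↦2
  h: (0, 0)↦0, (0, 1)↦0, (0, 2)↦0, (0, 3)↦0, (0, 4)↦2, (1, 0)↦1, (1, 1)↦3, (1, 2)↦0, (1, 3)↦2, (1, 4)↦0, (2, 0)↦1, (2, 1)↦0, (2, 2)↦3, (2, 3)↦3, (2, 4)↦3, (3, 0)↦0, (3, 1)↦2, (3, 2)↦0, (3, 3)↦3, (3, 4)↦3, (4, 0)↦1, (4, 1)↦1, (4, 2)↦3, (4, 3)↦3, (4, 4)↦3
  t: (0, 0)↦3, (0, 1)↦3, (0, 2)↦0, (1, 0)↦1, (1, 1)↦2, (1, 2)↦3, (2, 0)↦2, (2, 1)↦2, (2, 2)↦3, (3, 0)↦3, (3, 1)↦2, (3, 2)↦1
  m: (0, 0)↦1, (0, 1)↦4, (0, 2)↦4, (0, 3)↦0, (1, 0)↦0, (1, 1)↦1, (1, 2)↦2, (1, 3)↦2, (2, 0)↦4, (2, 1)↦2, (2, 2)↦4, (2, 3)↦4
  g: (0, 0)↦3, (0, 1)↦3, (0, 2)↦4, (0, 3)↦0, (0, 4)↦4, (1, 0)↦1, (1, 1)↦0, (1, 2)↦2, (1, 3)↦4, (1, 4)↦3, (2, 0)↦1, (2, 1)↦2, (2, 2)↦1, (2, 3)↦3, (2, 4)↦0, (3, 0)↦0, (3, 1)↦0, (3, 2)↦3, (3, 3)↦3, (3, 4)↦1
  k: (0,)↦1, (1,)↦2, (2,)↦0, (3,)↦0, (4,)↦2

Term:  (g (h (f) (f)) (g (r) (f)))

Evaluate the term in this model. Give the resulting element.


  f = 2
  f = 2
  (h (f) (f)) = h(2, 2) = 3
  r = 3
  f = 2
  (g (r) (f)) = g(3, 2) = 3
  (g (h (f) (f)) (g (r) (f))) = g(3, 3) = 3

value = 3


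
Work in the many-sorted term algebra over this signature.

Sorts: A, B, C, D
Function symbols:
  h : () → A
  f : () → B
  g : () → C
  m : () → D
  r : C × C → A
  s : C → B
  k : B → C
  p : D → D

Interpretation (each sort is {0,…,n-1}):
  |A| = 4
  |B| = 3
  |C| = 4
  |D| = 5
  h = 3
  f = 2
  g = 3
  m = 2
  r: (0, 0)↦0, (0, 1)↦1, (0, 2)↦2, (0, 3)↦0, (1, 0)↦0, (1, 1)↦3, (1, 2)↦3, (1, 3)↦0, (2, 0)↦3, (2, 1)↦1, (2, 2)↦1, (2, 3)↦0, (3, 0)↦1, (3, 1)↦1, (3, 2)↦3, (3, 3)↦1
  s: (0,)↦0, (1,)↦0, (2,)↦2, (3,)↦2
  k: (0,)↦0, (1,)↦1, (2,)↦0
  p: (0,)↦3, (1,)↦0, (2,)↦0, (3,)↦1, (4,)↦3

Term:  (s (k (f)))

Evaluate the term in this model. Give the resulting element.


  f = 2
  (k (f)) = k(2,) = 0
  (s (k (f))) = s(0,) = 0

value = 0


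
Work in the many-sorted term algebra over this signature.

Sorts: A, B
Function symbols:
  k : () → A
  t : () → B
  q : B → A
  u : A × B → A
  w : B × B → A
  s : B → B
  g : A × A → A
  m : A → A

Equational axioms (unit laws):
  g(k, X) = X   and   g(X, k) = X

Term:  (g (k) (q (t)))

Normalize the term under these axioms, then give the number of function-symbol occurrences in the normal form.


size = 2

1. (g (k) (q (t)))  →  (q (t))
normal form: (q (t))


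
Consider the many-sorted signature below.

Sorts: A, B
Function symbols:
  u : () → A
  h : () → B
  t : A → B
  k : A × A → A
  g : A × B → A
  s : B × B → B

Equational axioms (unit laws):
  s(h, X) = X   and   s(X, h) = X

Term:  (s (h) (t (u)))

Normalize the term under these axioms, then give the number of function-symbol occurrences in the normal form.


size = 2

1. (s (h) (t (u)))  →  (t (u))
normal form: (t (u))


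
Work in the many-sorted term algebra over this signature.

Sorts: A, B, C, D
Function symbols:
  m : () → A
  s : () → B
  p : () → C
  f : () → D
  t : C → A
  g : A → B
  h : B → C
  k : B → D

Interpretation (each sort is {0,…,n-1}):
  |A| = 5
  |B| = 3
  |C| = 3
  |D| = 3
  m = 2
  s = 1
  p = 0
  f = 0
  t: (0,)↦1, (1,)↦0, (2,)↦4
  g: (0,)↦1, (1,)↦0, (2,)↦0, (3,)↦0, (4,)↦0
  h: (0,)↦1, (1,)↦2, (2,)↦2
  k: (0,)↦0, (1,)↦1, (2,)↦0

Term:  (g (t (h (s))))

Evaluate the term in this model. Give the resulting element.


value = 0

  s = 1
  (h (s)) = h(1,) = 2
  (t (h (s))) = t(2,) = 4
  (g (t (h (s)))) = g(4,) = 0


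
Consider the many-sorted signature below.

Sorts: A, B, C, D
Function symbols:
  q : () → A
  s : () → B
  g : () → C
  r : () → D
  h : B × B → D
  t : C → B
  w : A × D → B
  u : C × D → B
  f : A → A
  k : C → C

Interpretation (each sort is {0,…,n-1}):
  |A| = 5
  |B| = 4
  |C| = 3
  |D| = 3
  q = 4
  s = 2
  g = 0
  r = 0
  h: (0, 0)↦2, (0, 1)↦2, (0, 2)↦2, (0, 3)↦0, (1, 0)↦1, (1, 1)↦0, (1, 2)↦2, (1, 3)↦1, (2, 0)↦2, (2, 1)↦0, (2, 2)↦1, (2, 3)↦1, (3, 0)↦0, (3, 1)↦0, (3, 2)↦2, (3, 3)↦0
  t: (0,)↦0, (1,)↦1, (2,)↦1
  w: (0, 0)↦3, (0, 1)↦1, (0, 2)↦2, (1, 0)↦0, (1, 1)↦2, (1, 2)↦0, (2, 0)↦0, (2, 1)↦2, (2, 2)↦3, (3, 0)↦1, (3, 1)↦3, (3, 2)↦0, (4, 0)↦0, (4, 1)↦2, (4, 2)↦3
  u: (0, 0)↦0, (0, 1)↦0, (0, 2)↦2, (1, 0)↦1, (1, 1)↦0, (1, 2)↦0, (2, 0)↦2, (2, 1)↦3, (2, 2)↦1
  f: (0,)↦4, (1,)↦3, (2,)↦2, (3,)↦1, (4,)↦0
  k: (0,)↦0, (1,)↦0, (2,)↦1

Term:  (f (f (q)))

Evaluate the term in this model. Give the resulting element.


value = 4

  q = 4
  (f (q)) = f(4,) = 0
  (f (f (q))) = f(0,) = 4


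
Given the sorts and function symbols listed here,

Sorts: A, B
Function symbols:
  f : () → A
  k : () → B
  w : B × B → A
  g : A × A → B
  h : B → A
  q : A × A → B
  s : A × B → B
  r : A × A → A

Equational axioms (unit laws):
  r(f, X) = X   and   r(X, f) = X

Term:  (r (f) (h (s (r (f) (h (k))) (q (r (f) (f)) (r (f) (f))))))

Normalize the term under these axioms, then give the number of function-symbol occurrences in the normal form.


1. (r (f) (h (s (r (f) (h (k))) (q (r (f) (f)) (r (f) (f))))))  →  (h (s (r (f) (h (k))) (q (r (f) (f)) (r (f) (f)))))
2. (h (s (r (f) (h (k))) (q (r (f) (f)) (r (f) (f)))))  →  (h (s (h (k)) (q (r (f) (f)) (r (f) (f)))))
3. (h (s (h (k)) (q (r (f) (f)) (r (f) (f)))))  →  (h (s (h (k)) (q (f) (r (f) (f)))))
4. (h (s (h (k)) (q (f) (r (f) (f)))))  →  (h (s (h (k)) (q (f) (f))))
normal form: (h (s (h (k)) (q (f) (f))))

size = 7


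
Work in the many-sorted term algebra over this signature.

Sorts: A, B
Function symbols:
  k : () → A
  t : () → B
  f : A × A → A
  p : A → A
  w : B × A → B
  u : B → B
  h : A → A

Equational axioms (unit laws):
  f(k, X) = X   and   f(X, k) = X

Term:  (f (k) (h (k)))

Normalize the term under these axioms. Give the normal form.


1. (f (k) (h (k)))  →  (h (k))

normal form = (h (k))


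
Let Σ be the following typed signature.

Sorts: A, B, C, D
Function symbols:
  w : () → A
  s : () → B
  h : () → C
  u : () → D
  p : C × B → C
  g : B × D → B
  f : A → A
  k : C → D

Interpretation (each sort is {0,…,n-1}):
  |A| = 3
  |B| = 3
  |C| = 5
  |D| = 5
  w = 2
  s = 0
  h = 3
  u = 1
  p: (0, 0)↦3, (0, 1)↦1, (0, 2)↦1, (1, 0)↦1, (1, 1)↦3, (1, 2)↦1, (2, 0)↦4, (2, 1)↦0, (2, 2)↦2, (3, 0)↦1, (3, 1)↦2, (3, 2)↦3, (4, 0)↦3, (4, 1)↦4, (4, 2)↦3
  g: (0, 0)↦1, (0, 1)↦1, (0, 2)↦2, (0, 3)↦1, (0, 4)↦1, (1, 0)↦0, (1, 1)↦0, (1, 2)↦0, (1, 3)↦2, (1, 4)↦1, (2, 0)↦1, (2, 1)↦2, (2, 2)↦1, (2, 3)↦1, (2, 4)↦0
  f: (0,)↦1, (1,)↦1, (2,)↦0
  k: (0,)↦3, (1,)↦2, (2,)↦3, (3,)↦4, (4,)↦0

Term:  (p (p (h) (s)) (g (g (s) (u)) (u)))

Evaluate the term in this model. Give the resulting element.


value = 1

  h = 3
  s = 0
  (p (h) (s)) = p(3, 0) = 1
  s = 0
  u = 1
  (g (s) (u)) = g(0, 1) = 1
  u = 1
  (g (g (s) (u)) (u)) = g(1, 1) = 0
  (p (p (h) (s)) (g (g (s) (u)) (u))) = p(1, 0) = 1


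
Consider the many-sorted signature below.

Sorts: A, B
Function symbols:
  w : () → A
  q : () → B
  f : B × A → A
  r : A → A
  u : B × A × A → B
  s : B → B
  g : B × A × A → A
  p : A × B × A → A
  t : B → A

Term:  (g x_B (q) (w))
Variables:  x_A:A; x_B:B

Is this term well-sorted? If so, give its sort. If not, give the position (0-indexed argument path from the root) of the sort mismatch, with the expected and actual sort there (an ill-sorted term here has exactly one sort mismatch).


  x_B : B
  (q) : B
  (w) : A
(g x_B (q) (w)) : ✗ arg 1 at [1] has sort B, expected A

ill-sorted at position [1]: expected A, got B


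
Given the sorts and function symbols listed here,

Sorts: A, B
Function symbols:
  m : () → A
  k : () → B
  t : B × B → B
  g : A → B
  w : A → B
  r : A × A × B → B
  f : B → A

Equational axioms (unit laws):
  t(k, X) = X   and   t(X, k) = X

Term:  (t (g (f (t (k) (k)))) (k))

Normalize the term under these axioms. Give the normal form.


normal form = (g (f (k)))

1. (t (g (f (t (k) (k)))) (k))  →  (g (f (t (k) (k))))
2. (g (f (t (k) (k))))  →  (g (f (k)))
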